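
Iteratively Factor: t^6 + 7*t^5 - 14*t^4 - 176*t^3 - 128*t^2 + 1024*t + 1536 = (t + 2)*(t^5 + 5*t^4 - 24*t^3 - 128*t^2 + 128*t + 768) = (t + 2)*(t + 4)*(t^4 + t^3 - 28*t^2 - 16*t + 192) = (t - 4)*(t + 2)*(t + 4)*(t^3 + 5*t^2 - 8*t - 48) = (t - 4)*(t - 3)*(t + 2)*(t + 4)*(t^2 + 8*t + 16) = (t - 4)*(t - 3)*(t + 2)*(t + 4)^2*(t + 4)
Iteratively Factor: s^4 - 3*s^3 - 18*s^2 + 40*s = (s + 4)*(s^3 - 7*s^2 + 10*s) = s*(s + 4)*(s^2 - 7*s + 10) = s*(s - 5)*(s + 4)*(s - 2)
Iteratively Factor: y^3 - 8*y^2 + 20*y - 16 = (y - 4)*(y^2 - 4*y + 4) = (y - 4)*(y - 2)*(y - 2)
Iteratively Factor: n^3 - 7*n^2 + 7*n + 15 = (n + 1)*(n^2 - 8*n + 15) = (n - 5)*(n + 1)*(n - 3)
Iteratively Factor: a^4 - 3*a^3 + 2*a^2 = (a - 1)*(a^3 - 2*a^2) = a*(a - 1)*(a^2 - 2*a) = a*(a - 2)*(a - 1)*(a)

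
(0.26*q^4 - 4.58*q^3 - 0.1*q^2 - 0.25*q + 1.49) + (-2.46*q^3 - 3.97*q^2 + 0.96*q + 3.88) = 0.26*q^4 - 7.04*q^3 - 4.07*q^2 + 0.71*q + 5.37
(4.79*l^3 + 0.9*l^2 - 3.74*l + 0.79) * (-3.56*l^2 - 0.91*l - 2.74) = -17.0524*l^5 - 7.5629*l^4 - 0.6292*l^3 - 1.875*l^2 + 9.5287*l - 2.1646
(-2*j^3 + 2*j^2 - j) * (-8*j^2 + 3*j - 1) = 16*j^5 - 22*j^4 + 16*j^3 - 5*j^2 + j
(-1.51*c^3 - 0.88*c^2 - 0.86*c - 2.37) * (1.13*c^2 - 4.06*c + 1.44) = -1.7063*c^5 + 5.1362*c^4 + 0.4266*c^3 - 0.4537*c^2 + 8.3838*c - 3.4128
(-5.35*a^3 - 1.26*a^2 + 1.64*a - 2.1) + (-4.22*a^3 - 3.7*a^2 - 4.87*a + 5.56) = -9.57*a^3 - 4.96*a^2 - 3.23*a + 3.46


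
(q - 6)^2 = q^2 - 12*q + 36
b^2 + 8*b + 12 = (b + 2)*(b + 6)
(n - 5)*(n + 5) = n^2 - 25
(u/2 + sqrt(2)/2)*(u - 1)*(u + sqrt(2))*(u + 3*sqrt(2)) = u^4/2 - u^3/2 + 5*sqrt(2)*u^3/2 - 5*sqrt(2)*u^2/2 + 7*u^2 - 7*u + 3*sqrt(2)*u - 3*sqrt(2)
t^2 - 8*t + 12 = (t - 6)*(t - 2)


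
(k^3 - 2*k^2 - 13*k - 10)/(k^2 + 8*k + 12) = (k^2 - 4*k - 5)/(k + 6)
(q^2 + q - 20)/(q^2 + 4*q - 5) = (q - 4)/(q - 1)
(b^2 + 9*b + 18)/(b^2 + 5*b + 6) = (b + 6)/(b + 2)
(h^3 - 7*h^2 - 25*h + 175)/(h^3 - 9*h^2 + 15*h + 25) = (h^2 - 2*h - 35)/(h^2 - 4*h - 5)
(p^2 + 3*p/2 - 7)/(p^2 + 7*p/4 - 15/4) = 2*(2*p^2 + 3*p - 14)/(4*p^2 + 7*p - 15)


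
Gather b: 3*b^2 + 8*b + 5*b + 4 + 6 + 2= 3*b^2 + 13*b + 12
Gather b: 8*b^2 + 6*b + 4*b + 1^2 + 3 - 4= 8*b^2 + 10*b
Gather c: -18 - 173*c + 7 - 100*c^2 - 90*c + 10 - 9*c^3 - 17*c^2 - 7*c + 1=-9*c^3 - 117*c^2 - 270*c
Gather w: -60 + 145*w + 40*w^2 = 40*w^2 + 145*w - 60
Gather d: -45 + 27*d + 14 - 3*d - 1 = 24*d - 32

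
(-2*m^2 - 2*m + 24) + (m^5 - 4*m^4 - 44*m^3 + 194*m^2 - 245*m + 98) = m^5 - 4*m^4 - 44*m^3 + 192*m^2 - 247*m + 122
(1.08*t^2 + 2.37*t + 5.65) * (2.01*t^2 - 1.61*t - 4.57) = 2.1708*t^4 + 3.0249*t^3 + 2.6052*t^2 - 19.9274*t - 25.8205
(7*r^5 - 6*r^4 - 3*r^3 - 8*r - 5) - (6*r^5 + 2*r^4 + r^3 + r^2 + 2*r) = r^5 - 8*r^4 - 4*r^3 - r^2 - 10*r - 5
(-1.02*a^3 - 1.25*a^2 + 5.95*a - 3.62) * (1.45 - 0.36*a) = 0.3672*a^4 - 1.029*a^3 - 3.9545*a^2 + 9.9307*a - 5.249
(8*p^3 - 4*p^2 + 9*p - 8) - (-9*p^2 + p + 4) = 8*p^3 + 5*p^2 + 8*p - 12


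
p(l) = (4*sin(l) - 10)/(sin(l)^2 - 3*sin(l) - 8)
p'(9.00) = 0.60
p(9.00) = 0.92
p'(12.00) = -1.67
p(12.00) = 1.99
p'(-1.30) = -1.30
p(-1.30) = 3.31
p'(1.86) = 0.13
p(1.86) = 0.62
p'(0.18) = -0.80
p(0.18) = 1.09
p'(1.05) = -0.24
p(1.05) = 0.66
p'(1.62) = 0.02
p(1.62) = 0.60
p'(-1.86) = 1.37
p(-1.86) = 3.29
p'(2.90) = 0.74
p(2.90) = 1.04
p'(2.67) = 0.57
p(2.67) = 0.89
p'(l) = (-2*sin(l)*cos(l) + 3*cos(l))*(4*sin(l) - 10)/(sin(l)^2 - 3*sin(l) - 8)^2 + 4*cos(l)/(sin(l)^2 - 3*sin(l) - 8) = 2*(10*sin(l) + cos(2*l) - 32)*cos(l)/(sin(l)^2 - 3*sin(l) - 8)^2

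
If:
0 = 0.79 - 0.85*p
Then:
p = 0.93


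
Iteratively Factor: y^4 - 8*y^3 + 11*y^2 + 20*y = (y - 5)*(y^3 - 3*y^2 - 4*y) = (y - 5)*(y + 1)*(y^2 - 4*y) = y*(y - 5)*(y + 1)*(y - 4)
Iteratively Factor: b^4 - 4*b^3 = (b)*(b^3 - 4*b^2) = b^2*(b^2 - 4*b) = b^3*(b - 4)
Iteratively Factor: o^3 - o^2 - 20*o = (o + 4)*(o^2 - 5*o) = (o - 5)*(o + 4)*(o)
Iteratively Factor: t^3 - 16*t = (t - 4)*(t^2 + 4*t) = (t - 4)*(t + 4)*(t)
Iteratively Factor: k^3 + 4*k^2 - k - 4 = (k + 1)*(k^2 + 3*k - 4) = (k + 1)*(k + 4)*(k - 1)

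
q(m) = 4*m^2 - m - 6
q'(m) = 8*m - 1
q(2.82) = 22.99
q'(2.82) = 21.56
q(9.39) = 337.30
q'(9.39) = 74.12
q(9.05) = 312.56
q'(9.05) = 71.40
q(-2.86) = 29.58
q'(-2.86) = -23.88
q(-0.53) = -4.35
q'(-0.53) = -5.24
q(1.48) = 1.28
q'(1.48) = 10.84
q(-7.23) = 210.32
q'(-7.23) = -58.84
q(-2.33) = 18.05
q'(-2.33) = -19.64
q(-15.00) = 909.00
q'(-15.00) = -121.00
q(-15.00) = 909.00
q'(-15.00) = -121.00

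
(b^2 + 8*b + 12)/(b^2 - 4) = (b + 6)/(b - 2)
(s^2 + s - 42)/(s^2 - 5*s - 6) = (s + 7)/(s + 1)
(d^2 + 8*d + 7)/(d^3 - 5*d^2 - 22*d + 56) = (d^2 + 8*d + 7)/(d^3 - 5*d^2 - 22*d + 56)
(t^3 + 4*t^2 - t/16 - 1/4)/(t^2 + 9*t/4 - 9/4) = (16*t^3 + 64*t^2 - t - 4)/(4*(4*t^2 + 9*t - 9))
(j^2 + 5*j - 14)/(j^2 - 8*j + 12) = (j + 7)/(j - 6)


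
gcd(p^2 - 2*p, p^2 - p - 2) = p - 2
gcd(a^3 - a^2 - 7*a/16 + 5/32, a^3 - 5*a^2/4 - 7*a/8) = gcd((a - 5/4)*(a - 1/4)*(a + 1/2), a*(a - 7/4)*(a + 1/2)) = a + 1/2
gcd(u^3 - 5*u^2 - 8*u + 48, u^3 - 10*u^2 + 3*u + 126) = u + 3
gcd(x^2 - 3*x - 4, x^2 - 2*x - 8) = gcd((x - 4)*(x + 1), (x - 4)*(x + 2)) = x - 4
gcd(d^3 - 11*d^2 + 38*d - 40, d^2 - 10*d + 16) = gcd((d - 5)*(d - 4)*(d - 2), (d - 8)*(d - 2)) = d - 2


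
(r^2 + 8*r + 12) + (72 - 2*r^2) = -r^2 + 8*r + 84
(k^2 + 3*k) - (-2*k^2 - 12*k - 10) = 3*k^2 + 15*k + 10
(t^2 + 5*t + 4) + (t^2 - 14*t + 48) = 2*t^2 - 9*t + 52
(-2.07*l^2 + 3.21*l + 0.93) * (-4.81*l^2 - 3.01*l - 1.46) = 9.9567*l^4 - 9.2094*l^3 - 11.1132*l^2 - 7.4859*l - 1.3578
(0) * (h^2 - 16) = 0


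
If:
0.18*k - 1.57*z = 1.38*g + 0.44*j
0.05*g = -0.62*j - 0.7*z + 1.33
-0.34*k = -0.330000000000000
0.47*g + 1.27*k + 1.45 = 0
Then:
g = -5.71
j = -4.66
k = 0.97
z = 6.43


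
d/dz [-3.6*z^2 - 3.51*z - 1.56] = -7.2*z - 3.51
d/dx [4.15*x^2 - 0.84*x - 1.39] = 8.3*x - 0.84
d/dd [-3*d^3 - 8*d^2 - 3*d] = -9*d^2 - 16*d - 3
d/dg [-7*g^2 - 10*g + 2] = -14*g - 10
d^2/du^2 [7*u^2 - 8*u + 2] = 14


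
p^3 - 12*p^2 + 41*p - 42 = (p - 7)*(p - 3)*(p - 2)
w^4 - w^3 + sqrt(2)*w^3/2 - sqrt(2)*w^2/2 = w^2*(w - 1)*(w + sqrt(2)/2)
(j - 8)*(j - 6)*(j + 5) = j^3 - 9*j^2 - 22*j + 240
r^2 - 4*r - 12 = (r - 6)*(r + 2)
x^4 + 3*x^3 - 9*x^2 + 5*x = x*(x - 1)^2*(x + 5)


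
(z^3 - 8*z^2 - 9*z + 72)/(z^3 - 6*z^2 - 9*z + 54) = (z - 8)/(z - 6)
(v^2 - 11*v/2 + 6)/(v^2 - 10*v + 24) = (v - 3/2)/(v - 6)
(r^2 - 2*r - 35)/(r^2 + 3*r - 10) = (r - 7)/(r - 2)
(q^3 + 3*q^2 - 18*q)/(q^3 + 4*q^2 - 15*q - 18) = q/(q + 1)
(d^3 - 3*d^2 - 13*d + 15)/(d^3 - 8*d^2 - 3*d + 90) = (d - 1)/(d - 6)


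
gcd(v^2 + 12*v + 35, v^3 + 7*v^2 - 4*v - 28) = v + 7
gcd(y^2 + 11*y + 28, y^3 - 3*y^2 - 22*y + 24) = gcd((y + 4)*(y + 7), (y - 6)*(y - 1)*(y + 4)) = y + 4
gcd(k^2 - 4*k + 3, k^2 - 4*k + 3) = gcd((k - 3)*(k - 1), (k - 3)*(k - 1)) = k^2 - 4*k + 3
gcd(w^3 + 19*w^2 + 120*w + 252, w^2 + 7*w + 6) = w + 6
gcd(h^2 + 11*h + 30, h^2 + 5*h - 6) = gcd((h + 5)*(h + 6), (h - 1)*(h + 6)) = h + 6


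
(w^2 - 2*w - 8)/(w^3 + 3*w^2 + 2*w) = (w - 4)/(w*(w + 1))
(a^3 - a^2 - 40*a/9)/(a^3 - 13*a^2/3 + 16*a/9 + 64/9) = a*(3*a + 5)/(3*a^2 - 5*a - 8)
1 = 1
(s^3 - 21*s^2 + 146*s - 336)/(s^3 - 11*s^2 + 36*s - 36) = (s^2 - 15*s + 56)/(s^2 - 5*s + 6)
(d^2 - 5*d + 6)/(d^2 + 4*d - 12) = (d - 3)/(d + 6)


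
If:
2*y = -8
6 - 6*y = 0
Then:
No Solution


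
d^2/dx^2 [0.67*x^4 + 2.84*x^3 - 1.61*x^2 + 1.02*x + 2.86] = 8.04*x^2 + 17.04*x - 3.22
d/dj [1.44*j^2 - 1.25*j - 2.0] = 2.88*j - 1.25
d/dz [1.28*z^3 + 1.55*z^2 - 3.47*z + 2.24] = 3.84*z^2 + 3.1*z - 3.47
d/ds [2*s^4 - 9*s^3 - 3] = s^2*(8*s - 27)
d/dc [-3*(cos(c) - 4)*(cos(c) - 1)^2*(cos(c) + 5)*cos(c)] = 3*(5*cos(c)^4 - 4*cos(c)^3 - 63*cos(c)^2 + 82*cos(c) - 20)*sin(c)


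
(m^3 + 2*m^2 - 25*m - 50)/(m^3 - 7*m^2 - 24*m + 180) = (m^2 - 3*m - 10)/(m^2 - 12*m + 36)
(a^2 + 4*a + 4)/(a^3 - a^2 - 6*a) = (a + 2)/(a*(a - 3))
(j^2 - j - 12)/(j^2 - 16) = (j + 3)/(j + 4)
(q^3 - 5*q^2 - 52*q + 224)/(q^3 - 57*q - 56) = (q - 4)/(q + 1)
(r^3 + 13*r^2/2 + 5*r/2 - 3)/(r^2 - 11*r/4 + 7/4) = 2*(2*r^3 + 13*r^2 + 5*r - 6)/(4*r^2 - 11*r + 7)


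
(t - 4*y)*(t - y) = t^2 - 5*t*y + 4*y^2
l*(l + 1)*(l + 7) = l^3 + 8*l^2 + 7*l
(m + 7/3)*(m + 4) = m^2 + 19*m/3 + 28/3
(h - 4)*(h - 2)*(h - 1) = h^3 - 7*h^2 + 14*h - 8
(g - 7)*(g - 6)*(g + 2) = g^3 - 11*g^2 + 16*g + 84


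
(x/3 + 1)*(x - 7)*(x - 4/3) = x^3/3 - 16*x^2/9 - 47*x/9 + 28/3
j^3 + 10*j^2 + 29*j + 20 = (j + 1)*(j + 4)*(j + 5)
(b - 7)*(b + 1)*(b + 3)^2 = b^4 - 34*b^2 - 96*b - 63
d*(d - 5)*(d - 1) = d^3 - 6*d^2 + 5*d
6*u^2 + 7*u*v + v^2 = (u + v)*(6*u + v)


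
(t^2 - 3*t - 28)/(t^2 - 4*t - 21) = (t + 4)/(t + 3)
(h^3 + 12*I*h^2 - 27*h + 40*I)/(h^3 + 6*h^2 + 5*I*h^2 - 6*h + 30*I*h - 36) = (h^3 + 12*I*h^2 - 27*h + 40*I)/(h^3 + h^2*(6 + 5*I) + h*(-6 + 30*I) - 36)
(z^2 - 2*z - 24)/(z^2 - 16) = (z - 6)/(z - 4)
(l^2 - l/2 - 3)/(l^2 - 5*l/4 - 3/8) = 4*(-2*l^2 + l + 6)/(-8*l^2 + 10*l + 3)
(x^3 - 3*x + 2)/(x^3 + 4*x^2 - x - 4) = (x^2 + x - 2)/(x^2 + 5*x + 4)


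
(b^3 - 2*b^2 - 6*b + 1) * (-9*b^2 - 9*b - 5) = -9*b^5 + 9*b^4 + 67*b^3 + 55*b^2 + 21*b - 5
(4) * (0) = 0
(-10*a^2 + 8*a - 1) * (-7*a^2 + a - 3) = 70*a^4 - 66*a^3 + 45*a^2 - 25*a + 3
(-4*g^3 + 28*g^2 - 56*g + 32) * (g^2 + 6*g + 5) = -4*g^5 + 4*g^4 + 92*g^3 - 164*g^2 - 88*g + 160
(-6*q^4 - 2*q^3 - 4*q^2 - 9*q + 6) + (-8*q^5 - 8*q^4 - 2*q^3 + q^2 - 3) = -8*q^5 - 14*q^4 - 4*q^3 - 3*q^2 - 9*q + 3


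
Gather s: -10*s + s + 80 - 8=72 - 9*s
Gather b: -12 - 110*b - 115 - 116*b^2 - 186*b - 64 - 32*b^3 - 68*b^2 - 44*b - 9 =-32*b^3 - 184*b^2 - 340*b - 200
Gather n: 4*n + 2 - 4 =4*n - 2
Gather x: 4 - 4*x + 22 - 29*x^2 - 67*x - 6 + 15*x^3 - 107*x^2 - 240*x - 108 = 15*x^3 - 136*x^2 - 311*x - 88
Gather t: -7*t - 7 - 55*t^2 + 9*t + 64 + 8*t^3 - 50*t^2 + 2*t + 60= 8*t^3 - 105*t^2 + 4*t + 117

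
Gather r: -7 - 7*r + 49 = 42 - 7*r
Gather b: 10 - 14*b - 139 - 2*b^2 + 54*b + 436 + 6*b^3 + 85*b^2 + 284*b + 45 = 6*b^3 + 83*b^2 + 324*b + 352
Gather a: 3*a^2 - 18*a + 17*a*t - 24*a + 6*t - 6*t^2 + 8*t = 3*a^2 + a*(17*t - 42) - 6*t^2 + 14*t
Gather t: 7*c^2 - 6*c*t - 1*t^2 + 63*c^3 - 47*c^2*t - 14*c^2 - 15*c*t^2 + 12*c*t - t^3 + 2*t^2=63*c^3 - 7*c^2 - t^3 + t^2*(1 - 15*c) + t*(-47*c^2 + 6*c)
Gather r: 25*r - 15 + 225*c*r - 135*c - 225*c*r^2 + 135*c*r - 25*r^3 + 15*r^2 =-135*c - 25*r^3 + r^2*(15 - 225*c) + r*(360*c + 25) - 15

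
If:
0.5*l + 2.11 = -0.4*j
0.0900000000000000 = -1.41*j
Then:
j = -0.06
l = -4.17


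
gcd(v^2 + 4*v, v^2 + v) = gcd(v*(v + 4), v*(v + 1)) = v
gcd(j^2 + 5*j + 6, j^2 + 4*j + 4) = j + 2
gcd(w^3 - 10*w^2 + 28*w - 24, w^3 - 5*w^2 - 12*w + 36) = w^2 - 8*w + 12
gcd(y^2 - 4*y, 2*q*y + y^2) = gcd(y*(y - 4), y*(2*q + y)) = y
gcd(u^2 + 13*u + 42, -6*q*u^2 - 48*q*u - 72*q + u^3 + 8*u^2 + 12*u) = u + 6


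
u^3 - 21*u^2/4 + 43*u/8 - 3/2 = (u - 4)*(u - 3/4)*(u - 1/2)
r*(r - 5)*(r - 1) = r^3 - 6*r^2 + 5*r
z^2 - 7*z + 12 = (z - 4)*(z - 3)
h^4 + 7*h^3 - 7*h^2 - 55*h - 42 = (h - 3)*(h + 1)*(h + 2)*(h + 7)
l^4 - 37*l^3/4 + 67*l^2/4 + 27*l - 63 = (l - 6)*(l - 3)*(l - 2)*(l + 7/4)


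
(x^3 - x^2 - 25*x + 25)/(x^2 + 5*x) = x - 6 + 5/x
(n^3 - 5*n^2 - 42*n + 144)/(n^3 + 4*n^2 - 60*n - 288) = (n - 3)/(n + 6)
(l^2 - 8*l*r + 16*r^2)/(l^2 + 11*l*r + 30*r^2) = (l^2 - 8*l*r + 16*r^2)/(l^2 + 11*l*r + 30*r^2)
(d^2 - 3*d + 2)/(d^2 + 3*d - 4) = (d - 2)/(d + 4)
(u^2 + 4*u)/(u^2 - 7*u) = (u + 4)/(u - 7)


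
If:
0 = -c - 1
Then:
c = -1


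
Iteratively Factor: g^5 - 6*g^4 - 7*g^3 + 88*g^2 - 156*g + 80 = (g - 2)*(g^4 - 4*g^3 - 15*g^2 + 58*g - 40) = (g - 2)*(g + 4)*(g^3 - 8*g^2 + 17*g - 10) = (g - 2)*(g - 1)*(g + 4)*(g^2 - 7*g + 10) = (g - 5)*(g - 2)*(g - 1)*(g + 4)*(g - 2)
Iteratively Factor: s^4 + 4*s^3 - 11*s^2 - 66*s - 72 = (s + 3)*(s^3 + s^2 - 14*s - 24) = (s + 2)*(s + 3)*(s^2 - s - 12) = (s + 2)*(s + 3)^2*(s - 4)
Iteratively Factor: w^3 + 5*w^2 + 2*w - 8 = (w + 2)*(w^2 + 3*w - 4) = (w + 2)*(w + 4)*(w - 1)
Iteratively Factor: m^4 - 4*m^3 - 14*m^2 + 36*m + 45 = (m - 5)*(m^3 + m^2 - 9*m - 9) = (m - 5)*(m + 1)*(m^2 - 9) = (m - 5)*(m - 3)*(m + 1)*(m + 3)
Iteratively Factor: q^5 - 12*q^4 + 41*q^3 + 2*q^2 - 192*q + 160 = (q + 2)*(q^4 - 14*q^3 + 69*q^2 - 136*q + 80) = (q - 5)*(q + 2)*(q^3 - 9*q^2 + 24*q - 16) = (q - 5)*(q - 1)*(q + 2)*(q^2 - 8*q + 16) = (q - 5)*(q - 4)*(q - 1)*(q + 2)*(q - 4)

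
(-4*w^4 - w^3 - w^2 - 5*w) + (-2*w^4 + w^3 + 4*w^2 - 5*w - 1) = -6*w^4 + 3*w^2 - 10*w - 1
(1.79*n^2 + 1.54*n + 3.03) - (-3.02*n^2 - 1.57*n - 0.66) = 4.81*n^2 + 3.11*n + 3.69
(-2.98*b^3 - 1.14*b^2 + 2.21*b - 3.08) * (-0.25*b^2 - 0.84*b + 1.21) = 0.745*b^5 + 2.7882*b^4 - 3.2007*b^3 - 2.4658*b^2 + 5.2613*b - 3.7268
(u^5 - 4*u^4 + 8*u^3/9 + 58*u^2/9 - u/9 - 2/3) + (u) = u^5 - 4*u^4 + 8*u^3/9 + 58*u^2/9 + 8*u/9 - 2/3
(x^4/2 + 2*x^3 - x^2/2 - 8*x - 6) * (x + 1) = x^5/2 + 5*x^4/2 + 3*x^3/2 - 17*x^2/2 - 14*x - 6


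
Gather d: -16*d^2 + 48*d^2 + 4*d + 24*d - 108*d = 32*d^2 - 80*d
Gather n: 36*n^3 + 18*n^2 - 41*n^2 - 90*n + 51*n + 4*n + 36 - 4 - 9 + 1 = 36*n^3 - 23*n^2 - 35*n + 24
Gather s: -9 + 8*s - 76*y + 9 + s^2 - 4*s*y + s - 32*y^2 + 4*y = s^2 + s*(9 - 4*y) - 32*y^2 - 72*y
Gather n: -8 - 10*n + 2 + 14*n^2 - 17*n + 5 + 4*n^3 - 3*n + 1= 4*n^3 + 14*n^2 - 30*n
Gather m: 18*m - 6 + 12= 18*m + 6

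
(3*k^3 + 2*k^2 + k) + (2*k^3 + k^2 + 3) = 5*k^3 + 3*k^2 + k + 3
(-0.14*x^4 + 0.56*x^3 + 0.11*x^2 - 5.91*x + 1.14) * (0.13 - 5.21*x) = 0.7294*x^5 - 2.9358*x^4 - 0.5003*x^3 + 30.8054*x^2 - 6.7077*x + 0.1482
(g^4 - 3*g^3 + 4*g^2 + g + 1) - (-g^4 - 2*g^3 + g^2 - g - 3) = 2*g^4 - g^3 + 3*g^2 + 2*g + 4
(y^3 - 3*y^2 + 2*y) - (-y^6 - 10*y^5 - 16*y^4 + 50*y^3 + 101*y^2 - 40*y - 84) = y^6 + 10*y^5 + 16*y^4 - 49*y^3 - 104*y^2 + 42*y + 84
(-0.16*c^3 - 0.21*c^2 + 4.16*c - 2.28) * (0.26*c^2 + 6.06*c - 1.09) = -0.0416*c^5 - 1.0242*c^4 - 0.0165999999999997*c^3 + 24.8457*c^2 - 18.3512*c + 2.4852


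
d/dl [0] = 0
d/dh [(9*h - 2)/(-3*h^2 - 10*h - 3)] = (27*h^2 - 12*h - 47)/(9*h^4 + 60*h^3 + 118*h^2 + 60*h + 9)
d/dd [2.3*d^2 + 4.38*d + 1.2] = 4.6*d + 4.38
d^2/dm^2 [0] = 0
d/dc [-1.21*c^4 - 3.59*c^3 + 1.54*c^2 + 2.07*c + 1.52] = -4.84*c^3 - 10.77*c^2 + 3.08*c + 2.07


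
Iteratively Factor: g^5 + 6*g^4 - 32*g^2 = (g)*(g^4 + 6*g^3 - 32*g) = g^2*(g^3 + 6*g^2 - 32) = g^2*(g + 4)*(g^2 + 2*g - 8) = g^2*(g + 4)^2*(g - 2)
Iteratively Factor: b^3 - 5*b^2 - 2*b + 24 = (b - 3)*(b^2 - 2*b - 8) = (b - 4)*(b - 3)*(b + 2)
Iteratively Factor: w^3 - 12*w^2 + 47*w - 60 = (w - 3)*(w^2 - 9*w + 20) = (w - 5)*(w - 3)*(w - 4)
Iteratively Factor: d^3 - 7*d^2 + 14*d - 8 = (d - 4)*(d^2 - 3*d + 2) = (d - 4)*(d - 1)*(d - 2)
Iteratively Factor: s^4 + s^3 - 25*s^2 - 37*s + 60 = (s + 4)*(s^3 - 3*s^2 - 13*s + 15) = (s - 1)*(s + 4)*(s^2 - 2*s - 15) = (s - 5)*(s - 1)*(s + 4)*(s + 3)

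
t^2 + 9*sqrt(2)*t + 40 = (t + 4*sqrt(2))*(t + 5*sqrt(2))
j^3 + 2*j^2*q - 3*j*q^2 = j*(j - q)*(j + 3*q)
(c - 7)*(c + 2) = c^2 - 5*c - 14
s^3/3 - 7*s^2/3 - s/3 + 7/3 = (s/3 + 1/3)*(s - 7)*(s - 1)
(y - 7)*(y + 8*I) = y^2 - 7*y + 8*I*y - 56*I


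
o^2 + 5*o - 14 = (o - 2)*(o + 7)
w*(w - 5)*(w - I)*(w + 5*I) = w^4 - 5*w^3 + 4*I*w^3 + 5*w^2 - 20*I*w^2 - 25*w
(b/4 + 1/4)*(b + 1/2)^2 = b^3/4 + b^2/2 + 5*b/16 + 1/16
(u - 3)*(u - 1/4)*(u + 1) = u^3 - 9*u^2/4 - 5*u/2 + 3/4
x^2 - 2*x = x*(x - 2)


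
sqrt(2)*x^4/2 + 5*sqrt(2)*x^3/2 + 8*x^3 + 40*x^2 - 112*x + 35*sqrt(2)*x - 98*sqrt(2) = (x - 2)*(x + 7)*(x + 7*sqrt(2))*(sqrt(2)*x/2 + 1)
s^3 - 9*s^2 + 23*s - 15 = (s - 5)*(s - 3)*(s - 1)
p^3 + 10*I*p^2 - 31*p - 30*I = (p + 2*I)*(p + 3*I)*(p + 5*I)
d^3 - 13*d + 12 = (d - 3)*(d - 1)*(d + 4)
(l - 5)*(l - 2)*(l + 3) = l^3 - 4*l^2 - 11*l + 30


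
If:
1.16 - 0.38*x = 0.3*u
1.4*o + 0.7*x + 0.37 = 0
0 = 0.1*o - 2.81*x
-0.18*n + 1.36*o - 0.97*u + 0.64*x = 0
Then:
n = -22.89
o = -0.26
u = 3.88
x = -0.01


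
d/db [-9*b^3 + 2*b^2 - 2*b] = -27*b^2 + 4*b - 2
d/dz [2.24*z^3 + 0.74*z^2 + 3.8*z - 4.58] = 6.72*z^2 + 1.48*z + 3.8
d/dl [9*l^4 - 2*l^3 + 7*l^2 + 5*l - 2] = 36*l^3 - 6*l^2 + 14*l + 5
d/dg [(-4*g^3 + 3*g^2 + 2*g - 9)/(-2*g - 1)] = 2*(8*g^3 + 3*g^2 - 3*g - 10)/(4*g^2 + 4*g + 1)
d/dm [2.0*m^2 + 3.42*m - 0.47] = 4.0*m + 3.42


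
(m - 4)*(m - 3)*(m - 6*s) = m^3 - 6*m^2*s - 7*m^2 + 42*m*s + 12*m - 72*s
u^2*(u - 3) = u^3 - 3*u^2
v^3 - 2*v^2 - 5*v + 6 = (v - 3)*(v - 1)*(v + 2)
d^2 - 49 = (d - 7)*(d + 7)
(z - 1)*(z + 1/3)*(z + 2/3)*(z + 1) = z^4 + z^3 - 7*z^2/9 - z - 2/9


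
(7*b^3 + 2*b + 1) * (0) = 0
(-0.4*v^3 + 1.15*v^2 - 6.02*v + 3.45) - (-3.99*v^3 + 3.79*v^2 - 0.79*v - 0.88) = 3.59*v^3 - 2.64*v^2 - 5.23*v + 4.33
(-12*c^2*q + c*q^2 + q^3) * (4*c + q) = -48*c^3*q - 8*c^2*q^2 + 5*c*q^3 + q^4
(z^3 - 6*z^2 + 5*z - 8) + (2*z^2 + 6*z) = z^3 - 4*z^2 + 11*z - 8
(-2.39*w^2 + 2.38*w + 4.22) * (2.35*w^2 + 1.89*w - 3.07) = -5.6165*w^4 + 1.0759*w^3 + 21.7525*w^2 + 0.6692*w - 12.9554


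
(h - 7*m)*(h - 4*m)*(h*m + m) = h^3*m - 11*h^2*m^2 + h^2*m + 28*h*m^3 - 11*h*m^2 + 28*m^3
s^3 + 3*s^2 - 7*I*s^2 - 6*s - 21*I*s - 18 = (s + 3)*(s - 6*I)*(s - I)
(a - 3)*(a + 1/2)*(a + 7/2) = a^3 + a^2 - 41*a/4 - 21/4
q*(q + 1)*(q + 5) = q^3 + 6*q^2 + 5*q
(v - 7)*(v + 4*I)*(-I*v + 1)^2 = -v^4 + 7*v^3 - 6*I*v^3 + 9*v^2 + 42*I*v^2 - 63*v + 4*I*v - 28*I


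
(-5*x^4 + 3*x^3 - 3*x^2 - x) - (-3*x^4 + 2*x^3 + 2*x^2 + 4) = -2*x^4 + x^3 - 5*x^2 - x - 4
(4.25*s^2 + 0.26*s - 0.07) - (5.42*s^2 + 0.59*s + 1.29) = -1.17*s^2 - 0.33*s - 1.36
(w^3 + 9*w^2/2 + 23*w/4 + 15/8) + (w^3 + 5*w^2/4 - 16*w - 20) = 2*w^3 + 23*w^2/4 - 41*w/4 - 145/8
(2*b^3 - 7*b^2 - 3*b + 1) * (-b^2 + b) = -2*b^5 + 9*b^4 - 4*b^3 - 4*b^2 + b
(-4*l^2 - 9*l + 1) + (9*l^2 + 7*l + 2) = 5*l^2 - 2*l + 3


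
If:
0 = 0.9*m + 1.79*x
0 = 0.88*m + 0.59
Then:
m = -0.67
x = 0.34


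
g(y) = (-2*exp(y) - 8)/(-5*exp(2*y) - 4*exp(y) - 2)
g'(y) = (-2*exp(y) - 8)*(10*exp(2*y) + 4*exp(y))/(-5*exp(2*y) - 4*exp(y) - 2)^2 - 2*exp(y)/(-5*exp(2*y) - 4*exp(y) - 2)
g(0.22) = 0.71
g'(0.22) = -0.82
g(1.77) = 0.10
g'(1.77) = -0.13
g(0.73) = 0.38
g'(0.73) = -0.49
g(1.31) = 0.18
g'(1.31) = -0.23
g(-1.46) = 2.65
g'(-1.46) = -1.07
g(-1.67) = 2.86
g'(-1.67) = -0.95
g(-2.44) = 3.43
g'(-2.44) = -0.54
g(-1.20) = 2.35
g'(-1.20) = -1.19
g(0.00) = 0.91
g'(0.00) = -0.98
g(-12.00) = 4.00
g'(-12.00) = 0.00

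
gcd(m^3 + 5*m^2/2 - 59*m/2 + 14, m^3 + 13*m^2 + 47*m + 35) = m + 7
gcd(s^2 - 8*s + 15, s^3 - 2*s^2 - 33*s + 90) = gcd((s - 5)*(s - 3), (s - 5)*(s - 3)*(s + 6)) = s^2 - 8*s + 15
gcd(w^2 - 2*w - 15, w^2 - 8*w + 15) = w - 5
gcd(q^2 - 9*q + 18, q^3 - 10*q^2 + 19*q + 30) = q - 6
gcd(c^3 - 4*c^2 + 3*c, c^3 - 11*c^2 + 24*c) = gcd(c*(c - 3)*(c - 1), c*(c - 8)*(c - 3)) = c^2 - 3*c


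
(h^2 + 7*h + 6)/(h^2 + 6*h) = (h + 1)/h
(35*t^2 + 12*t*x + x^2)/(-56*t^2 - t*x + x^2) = (5*t + x)/(-8*t + x)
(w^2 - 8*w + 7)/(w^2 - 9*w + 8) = (w - 7)/(w - 8)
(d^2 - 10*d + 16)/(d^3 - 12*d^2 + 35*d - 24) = (d - 2)/(d^2 - 4*d + 3)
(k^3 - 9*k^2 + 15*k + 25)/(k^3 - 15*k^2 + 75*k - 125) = (k + 1)/(k - 5)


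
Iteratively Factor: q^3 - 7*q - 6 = (q + 2)*(q^2 - 2*q - 3) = (q - 3)*(q + 2)*(q + 1)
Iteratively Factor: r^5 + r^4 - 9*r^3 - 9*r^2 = (r + 1)*(r^4 - 9*r^2) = (r - 3)*(r + 1)*(r^3 + 3*r^2) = r*(r - 3)*(r + 1)*(r^2 + 3*r) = r^2*(r - 3)*(r + 1)*(r + 3)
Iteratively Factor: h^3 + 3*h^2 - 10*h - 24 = (h + 4)*(h^2 - h - 6) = (h - 3)*(h + 4)*(h + 2)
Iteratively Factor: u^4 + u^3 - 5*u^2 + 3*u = (u)*(u^3 + u^2 - 5*u + 3) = u*(u - 1)*(u^2 + 2*u - 3) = u*(u - 1)^2*(u + 3)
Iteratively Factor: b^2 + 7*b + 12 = (b + 3)*(b + 4)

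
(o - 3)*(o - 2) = o^2 - 5*o + 6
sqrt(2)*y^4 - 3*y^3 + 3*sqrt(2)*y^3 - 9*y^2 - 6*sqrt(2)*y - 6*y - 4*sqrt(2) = (y + 2)*(y - 2*sqrt(2))*(y + sqrt(2)/2)*(sqrt(2)*y + sqrt(2))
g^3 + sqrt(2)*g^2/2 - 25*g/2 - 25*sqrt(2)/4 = (g - 5*sqrt(2)/2)*(g + sqrt(2)/2)*(g + 5*sqrt(2)/2)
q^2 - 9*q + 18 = (q - 6)*(q - 3)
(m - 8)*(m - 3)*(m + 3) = m^3 - 8*m^2 - 9*m + 72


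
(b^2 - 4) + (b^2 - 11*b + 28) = 2*b^2 - 11*b + 24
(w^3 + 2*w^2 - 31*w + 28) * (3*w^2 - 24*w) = 3*w^5 - 18*w^4 - 141*w^3 + 828*w^2 - 672*w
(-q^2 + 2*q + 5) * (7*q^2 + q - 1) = -7*q^4 + 13*q^3 + 38*q^2 + 3*q - 5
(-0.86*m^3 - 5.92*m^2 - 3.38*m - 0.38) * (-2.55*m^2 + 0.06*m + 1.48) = 2.193*m^5 + 15.0444*m^4 + 6.991*m^3 - 7.9954*m^2 - 5.0252*m - 0.5624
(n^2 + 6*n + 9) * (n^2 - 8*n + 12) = n^4 - 2*n^3 - 27*n^2 + 108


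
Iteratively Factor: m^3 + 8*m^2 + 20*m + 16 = (m + 2)*(m^2 + 6*m + 8) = (m + 2)*(m + 4)*(m + 2)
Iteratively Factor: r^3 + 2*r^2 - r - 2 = (r - 1)*(r^2 + 3*r + 2) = (r - 1)*(r + 1)*(r + 2)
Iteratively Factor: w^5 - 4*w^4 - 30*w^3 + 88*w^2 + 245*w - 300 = (w - 5)*(w^4 + w^3 - 25*w^2 - 37*w + 60) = (w - 5)*(w + 4)*(w^3 - 3*w^2 - 13*w + 15) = (w - 5)*(w - 1)*(w + 4)*(w^2 - 2*w - 15) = (w - 5)^2*(w - 1)*(w + 4)*(w + 3)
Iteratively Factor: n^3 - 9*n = (n + 3)*(n^2 - 3*n) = n*(n + 3)*(n - 3)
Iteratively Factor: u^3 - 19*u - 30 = (u + 2)*(u^2 - 2*u - 15) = (u - 5)*(u + 2)*(u + 3)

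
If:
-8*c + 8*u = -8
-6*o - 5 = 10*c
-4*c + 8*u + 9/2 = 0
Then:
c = 7/8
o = -55/24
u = -1/8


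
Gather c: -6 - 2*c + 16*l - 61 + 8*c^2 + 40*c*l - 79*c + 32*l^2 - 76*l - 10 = 8*c^2 + c*(40*l - 81) + 32*l^2 - 60*l - 77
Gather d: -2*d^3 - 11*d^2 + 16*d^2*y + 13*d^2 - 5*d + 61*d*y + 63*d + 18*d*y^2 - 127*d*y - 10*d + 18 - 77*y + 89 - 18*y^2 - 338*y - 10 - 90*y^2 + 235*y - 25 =-2*d^3 + d^2*(16*y + 2) + d*(18*y^2 - 66*y + 48) - 108*y^2 - 180*y + 72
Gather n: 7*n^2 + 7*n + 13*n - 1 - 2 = 7*n^2 + 20*n - 3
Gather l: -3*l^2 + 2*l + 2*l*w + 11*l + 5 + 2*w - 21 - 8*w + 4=-3*l^2 + l*(2*w + 13) - 6*w - 12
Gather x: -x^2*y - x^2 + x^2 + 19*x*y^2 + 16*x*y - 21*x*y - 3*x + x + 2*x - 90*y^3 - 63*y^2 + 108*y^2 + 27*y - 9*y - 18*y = -x^2*y + x*(19*y^2 - 5*y) - 90*y^3 + 45*y^2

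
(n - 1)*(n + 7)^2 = n^3 + 13*n^2 + 35*n - 49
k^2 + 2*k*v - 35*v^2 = (k - 5*v)*(k + 7*v)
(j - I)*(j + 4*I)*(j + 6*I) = j^3 + 9*I*j^2 - 14*j + 24*I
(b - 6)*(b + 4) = b^2 - 2*b - 24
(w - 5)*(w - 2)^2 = w^3 - 9*w^2 + 24*w - 20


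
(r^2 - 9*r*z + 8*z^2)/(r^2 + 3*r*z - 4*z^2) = (r - 8*z)/(r + 4*z)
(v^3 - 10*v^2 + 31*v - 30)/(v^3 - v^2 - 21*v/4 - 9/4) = 4*(v^2 - 7*v + 10)/(4*v^2 + 8*v + 3)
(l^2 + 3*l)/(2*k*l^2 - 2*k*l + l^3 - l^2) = (l + 3)/(2*k*l - 2*k + l^2 - l)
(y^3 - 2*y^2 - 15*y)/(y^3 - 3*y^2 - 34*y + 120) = y*(y + 3)/(y^2 + 2*y - 24)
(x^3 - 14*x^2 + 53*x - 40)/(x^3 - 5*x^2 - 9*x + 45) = (x^2 - 9*x + 8)/(x^2 - 9)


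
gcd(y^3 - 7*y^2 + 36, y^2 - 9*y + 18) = y^2 - 9*y + 18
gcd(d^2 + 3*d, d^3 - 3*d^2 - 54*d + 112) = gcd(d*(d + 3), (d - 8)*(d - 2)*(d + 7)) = 1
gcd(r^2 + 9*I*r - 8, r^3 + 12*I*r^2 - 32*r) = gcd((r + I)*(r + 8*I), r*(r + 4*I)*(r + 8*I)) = r + 8*I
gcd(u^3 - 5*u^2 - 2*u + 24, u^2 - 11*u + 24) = u - 3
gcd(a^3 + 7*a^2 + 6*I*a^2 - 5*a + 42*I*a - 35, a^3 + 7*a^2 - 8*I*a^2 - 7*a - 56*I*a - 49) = a + 7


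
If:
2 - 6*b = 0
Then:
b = 1/3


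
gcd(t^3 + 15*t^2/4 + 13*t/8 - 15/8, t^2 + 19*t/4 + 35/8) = t + 5/4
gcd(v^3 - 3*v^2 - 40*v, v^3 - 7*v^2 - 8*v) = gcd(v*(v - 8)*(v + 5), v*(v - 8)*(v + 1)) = v^2 - 8*v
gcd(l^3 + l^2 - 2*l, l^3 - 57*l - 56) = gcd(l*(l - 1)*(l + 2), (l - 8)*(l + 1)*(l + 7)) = 1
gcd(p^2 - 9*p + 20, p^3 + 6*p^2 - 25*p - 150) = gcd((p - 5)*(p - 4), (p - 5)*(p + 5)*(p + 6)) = p - 5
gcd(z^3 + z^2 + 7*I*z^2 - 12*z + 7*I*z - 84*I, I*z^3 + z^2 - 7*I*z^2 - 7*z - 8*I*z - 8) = 1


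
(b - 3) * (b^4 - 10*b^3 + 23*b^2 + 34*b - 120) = b^5 - 13*b^4 + 53*b^3 - 35*b^2 - 222*b + 360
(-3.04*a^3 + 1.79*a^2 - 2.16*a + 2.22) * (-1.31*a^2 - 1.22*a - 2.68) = 3.9824*a^5 + 1.3639*a^4 + 8.793*a^3 - 5.0702*a^2 + 3.0804*a - 5.9496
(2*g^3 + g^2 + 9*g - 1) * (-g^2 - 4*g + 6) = -2*g^5 - 9*g^4 - g^3 - 29*g^2 + 58*g - 6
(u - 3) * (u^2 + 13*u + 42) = u^3 + 10*u^2 + 3*u - 126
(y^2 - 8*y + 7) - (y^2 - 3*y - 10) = 17 - 5*y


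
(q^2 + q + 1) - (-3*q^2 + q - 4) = 4*q^2 + 5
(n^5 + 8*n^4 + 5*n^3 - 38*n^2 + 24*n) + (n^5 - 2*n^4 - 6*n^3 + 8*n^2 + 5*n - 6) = 2*n^5 + 6*n^4 - n^3 - 30*n^2 + 29*n - 6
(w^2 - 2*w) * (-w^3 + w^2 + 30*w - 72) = -w^5 + 3*w^4 + 28*w^3 - 132*w^2 + 144*w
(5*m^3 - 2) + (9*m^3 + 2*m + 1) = 14*m^3 + 2*m - 1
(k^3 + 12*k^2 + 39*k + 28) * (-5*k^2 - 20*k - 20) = -5*k^5 - 80*k^4 - 455*k^3 - 1160*k^2 - 1340*k - 560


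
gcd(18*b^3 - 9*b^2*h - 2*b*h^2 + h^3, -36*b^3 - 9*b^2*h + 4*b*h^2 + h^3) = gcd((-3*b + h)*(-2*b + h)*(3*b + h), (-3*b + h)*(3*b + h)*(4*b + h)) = 9*b^2 - h^2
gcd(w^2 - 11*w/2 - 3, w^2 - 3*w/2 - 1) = w + 1/2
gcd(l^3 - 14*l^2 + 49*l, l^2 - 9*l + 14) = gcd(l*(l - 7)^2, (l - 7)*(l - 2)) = l - 7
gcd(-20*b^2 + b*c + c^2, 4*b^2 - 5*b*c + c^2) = 4*b - c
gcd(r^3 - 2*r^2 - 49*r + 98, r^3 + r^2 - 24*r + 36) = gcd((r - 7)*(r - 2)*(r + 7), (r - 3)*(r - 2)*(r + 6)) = r - 2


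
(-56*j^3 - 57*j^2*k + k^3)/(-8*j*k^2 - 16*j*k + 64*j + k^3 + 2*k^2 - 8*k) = (7*j^2 + 8*j*k + k^2)/(k^2 + 2*k - 8)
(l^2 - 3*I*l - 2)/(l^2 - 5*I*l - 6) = (l - I)/(l - 3*I)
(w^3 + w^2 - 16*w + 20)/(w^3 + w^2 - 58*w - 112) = (w^3 + w^2 - 16*w + 20)/(w^3 + w^2 - 58*w - 112)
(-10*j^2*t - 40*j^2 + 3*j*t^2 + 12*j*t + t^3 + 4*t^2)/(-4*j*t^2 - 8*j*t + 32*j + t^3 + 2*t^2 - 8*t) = (-10*j^2 + 3*j*t + t^2)/(-4*j*t + 8*j + t^2 - 2*t)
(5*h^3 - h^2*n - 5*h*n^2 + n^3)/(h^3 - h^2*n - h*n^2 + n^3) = (5*h - n)/(h - n)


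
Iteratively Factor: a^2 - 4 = (a + 2)*(a - 2)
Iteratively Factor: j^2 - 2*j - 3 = (j - 3)*(j + 1)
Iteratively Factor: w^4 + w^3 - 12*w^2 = (w)*(w^3 + w^2 - 12*w) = w*(w - 3)*(w^2 + 4*w) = w*(w - 3)*(w + 4)*(w)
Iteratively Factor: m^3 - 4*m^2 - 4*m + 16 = (m + 2)*(m^2 - 6*m + 8) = (m - 4)*(m + 2)*(m - 2)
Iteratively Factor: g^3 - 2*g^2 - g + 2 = (g - 1)*(g^2 - g - 2) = (g - 1)*(g + 1)*(g - 2)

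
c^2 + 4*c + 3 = (c + 1)*(c + 3)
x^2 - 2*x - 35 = (x - 7)*(x + 5)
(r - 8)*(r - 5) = r^2 - 13*r + 40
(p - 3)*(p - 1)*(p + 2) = p^3 - 2*p^2 - 5*p + 6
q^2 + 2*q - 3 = (q - 1)*(q + 3)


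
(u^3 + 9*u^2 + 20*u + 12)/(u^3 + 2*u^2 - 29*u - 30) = (u + 2)/(u - 5)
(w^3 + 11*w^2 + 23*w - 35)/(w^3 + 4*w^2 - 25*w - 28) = (w^2 + 4*w - 5)/(w^2 - 3*w - 4)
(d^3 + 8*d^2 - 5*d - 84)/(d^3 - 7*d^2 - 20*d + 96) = (d + 7)/(d - 8)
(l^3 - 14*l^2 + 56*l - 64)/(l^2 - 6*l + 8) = l - 8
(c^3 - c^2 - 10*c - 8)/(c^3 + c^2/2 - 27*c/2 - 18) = 2*(c^2 + 3*c + 2)/(2*c^2 + 9*c + 9)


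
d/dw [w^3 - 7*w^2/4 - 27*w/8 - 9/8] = 3*w^2 - 7*w/2 - 27/8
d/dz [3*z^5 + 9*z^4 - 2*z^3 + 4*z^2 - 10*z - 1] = 15*z^4 + 36*z^3 - 6*z^2 + 8*z - 10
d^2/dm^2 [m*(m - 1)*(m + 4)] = 6*m + 6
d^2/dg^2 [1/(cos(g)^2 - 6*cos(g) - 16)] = (8*sin(g)^4 - 204*sin(g)^2 - 147*cos(g) - 9*cos(3*g) - 12)/(2*(sin(g)^2 + 6*cos(g) + 15)^3)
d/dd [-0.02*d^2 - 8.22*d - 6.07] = -0.04*d - 8.22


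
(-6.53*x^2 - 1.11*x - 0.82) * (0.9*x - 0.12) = -5.877*x^3 - 0.2154*x^2 - 0.6048*x + 0.0984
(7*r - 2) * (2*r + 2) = 14*r^2 + 10*r - 4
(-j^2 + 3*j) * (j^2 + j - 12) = -j^4 + 2*j^3 + 15*j^2 - 36*j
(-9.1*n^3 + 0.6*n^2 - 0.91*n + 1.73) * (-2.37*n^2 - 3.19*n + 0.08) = 21.567*n^5 + 27.607*n^4 - 0.4853*n^3 - 1.1492*n^2 - 5.5915*n + 0.1384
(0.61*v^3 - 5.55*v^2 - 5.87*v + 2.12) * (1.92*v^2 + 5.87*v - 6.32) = 1.1712*v^5 - 7.0753*v^4 - 47.7041*v^3 + 4.6895*v^2 + 49.5428*v - 13.3984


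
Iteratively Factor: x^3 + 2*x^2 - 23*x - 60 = (x + 4)*(x^2 - 2*x - 15) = (x + 3)*(x + 4)*(x - 5)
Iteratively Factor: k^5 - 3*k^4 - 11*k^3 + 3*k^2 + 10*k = (k - 1)*(k^4 - 2*k^3 - 13*k^2 - 10*k) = (k - 1)*(k + 1)*(k^3 - 3*k^2 - 10*k) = (k - 1)*(k + 1)*(k + 2)*(k^2 - 5*k) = (k - 5)*(k - 1)*(k + 1)*(k + 2)*(k)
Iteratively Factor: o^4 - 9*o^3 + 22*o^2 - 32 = (o - 4)*(o^3 - 5*o^2 + 2*o + 8) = (o - 4)^2*(o^2 - o - 2) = (o - 4)^2*(o - 2)*(o + 1)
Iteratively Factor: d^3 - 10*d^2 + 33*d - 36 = (d - 4)*(d^2 - 6*d + 9) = (d - 4)*(d - 3)*(d - 3)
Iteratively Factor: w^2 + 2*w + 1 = (w + 1)*(w + 1)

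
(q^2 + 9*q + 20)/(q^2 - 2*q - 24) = (q + 5)/(q - 6)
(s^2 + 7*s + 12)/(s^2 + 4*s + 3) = (s + 4)/(s + 1)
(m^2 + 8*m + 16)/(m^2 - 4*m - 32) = (m + 4)/(m - 8)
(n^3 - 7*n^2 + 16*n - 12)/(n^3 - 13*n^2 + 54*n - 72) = (n^2 - 4*n + 4)/(n^2 - 10*n + 24)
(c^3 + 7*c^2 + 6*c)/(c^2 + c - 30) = c*(c + 1)/(c - 5)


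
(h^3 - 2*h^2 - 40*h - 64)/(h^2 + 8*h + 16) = (h^2 - 6*h - 16)/(h + 4)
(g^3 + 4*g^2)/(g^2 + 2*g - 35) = g^2*(g + 4)/(g^2 + 2*g - 35)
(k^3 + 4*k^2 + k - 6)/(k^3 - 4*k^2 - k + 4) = (k^2 + 5*k + 6)/(k^2 - 3*k - 4)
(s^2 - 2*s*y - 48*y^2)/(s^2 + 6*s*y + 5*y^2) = (s^2 - 2*s*y - 48*y^2)/(s^2 + 6*s*y + 5*y^2)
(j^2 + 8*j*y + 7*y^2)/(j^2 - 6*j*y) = (j^2 + 8*j*y + 7*y^2)/(j*(j - 6*y))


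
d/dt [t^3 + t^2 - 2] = t*(3*t + 2)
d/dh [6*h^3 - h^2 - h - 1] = 18*h^2 - 2*h - 1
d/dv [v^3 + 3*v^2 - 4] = 3*v*(v + 2)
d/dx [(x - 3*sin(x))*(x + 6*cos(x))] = -(x - 3*sin(x))*(6*sin(x) - 1) - (x + 6*cos(x))*(3*cos(x) - 1)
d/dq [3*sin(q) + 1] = 3*cos(q)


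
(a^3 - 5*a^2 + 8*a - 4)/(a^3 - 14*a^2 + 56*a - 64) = (a^2 - 3*a + 2)/(a^2 - 12*a + 32)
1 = 1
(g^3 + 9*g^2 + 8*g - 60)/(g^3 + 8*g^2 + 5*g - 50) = (g + 6)/(g + 5)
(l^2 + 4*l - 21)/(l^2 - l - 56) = (l - 3)/(l - 8)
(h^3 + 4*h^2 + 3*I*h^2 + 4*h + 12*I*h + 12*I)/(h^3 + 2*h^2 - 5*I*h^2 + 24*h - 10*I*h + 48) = (h + 2)/(h - 8*I)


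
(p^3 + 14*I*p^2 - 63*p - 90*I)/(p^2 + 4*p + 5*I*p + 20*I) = (p^2 + 9*I*p - 18)/(p + 4)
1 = 1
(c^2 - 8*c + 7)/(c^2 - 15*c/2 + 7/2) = 2*(c - 1)/(2*c - 1)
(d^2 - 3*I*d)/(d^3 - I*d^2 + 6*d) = 1/(d + 2*I)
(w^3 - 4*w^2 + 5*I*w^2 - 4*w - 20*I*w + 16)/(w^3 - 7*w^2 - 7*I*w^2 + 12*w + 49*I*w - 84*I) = (w^2 + 5*I*w - 4)/(w^2 - w*(3 + 7*I) + 21*I)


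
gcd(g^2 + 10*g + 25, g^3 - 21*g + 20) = g + 5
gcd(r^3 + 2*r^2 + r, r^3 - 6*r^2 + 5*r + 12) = r + 1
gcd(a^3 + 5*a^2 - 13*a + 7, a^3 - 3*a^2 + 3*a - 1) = a^2 - 2*a + 1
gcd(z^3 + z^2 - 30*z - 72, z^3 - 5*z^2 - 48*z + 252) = z - 6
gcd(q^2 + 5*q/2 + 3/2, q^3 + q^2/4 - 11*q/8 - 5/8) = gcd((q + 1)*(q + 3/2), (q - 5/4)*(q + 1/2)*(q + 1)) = q + 1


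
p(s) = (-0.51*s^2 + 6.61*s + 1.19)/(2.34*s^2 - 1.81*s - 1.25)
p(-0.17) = -0.06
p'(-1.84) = -0.47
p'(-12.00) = -0.02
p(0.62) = -3.46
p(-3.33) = -0.86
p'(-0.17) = -7.58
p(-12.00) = -0.42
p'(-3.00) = -0.19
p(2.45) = 1.71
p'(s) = (1.81 - 4.68*s)*(-0.51*s^2 + 6.61*s + 1.19)/(2.34*s^2 - 1.81*s - 1.25)^2 + (6.61 - 1.02*s)/(2.34*s^2 - 1.81*s - 1.25) = (-14.5443*s^2 - 4.2942*s - 6.1086)/(5.4756*s^4 - 8.4708*s^3 - 2.5739*s^2 + 4.525*s + 1.5625)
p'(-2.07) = -0.38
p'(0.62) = -6.62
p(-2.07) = -1.17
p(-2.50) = -1.03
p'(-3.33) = -0.16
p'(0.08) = -3.44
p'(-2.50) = -0.27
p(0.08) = -1.24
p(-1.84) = -1.27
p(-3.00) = -0.92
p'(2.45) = -1.49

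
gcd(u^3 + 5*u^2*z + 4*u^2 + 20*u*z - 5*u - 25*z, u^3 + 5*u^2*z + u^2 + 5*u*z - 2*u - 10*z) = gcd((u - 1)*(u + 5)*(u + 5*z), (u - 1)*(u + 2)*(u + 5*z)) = u^2 + 5*u*z - u - 5*z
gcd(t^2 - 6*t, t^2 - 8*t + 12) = t - 6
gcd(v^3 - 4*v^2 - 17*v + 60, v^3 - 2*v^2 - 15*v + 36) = v^2 + v - 12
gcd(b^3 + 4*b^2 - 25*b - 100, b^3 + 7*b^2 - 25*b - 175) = b^2 - 25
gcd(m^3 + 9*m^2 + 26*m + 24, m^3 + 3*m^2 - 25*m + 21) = 1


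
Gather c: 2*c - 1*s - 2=2*c - s - 2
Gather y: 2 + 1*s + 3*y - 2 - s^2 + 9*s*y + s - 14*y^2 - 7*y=-s^2 + 2*s - 14*y^2 + y*(9*s - 4)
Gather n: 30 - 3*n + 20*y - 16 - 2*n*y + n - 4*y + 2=n*(-2*y - 2) + 16*y + 16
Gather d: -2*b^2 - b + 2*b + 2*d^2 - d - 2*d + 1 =-2*b^2 + b + 2*d^2 - 3*d + 1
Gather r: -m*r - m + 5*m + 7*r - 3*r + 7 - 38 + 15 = 4*m + r*(4 - m) - 16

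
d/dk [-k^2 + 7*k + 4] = 7 - 2*k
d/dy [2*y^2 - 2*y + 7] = 4*y - 2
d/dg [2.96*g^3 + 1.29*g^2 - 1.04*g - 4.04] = 8.88*g^2 + 2.58*g - 1.04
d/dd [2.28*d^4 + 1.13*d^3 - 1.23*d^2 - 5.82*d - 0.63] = 9.12*d^3 + 3.39*d^2 - 2.46*d - 5.82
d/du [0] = 0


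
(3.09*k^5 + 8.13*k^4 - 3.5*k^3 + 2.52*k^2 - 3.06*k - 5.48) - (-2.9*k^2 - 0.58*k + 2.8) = 3.09*k^5 + 8.13*k^4 - 3.5*k^3 + 5.42*k^2 - 2.48*k - 8.28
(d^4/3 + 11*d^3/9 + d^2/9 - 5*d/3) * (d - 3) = d^5/3 + 2*d^4/9 - 32*d^3/9 - 2*d^2 + 5*d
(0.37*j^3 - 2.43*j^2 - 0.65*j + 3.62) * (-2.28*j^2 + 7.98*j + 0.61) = -0.8436*j^5 + 8.493*j^4 - 17.6837*j^3 - 14.9229*j^2 + 28.4911*j + 2.2082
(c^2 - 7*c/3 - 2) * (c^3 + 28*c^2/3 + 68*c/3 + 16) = c^5 + 7*c^4 - 10*c^3/9 - 500*c^2/9 - 248*c/3 - 32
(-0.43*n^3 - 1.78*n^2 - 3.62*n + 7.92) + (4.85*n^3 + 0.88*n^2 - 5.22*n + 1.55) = 4.42*n^3 - 0.9*n^2 - 8.84*n + 9.47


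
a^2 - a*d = a*(a - d)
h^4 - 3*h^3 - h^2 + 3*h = h*(h - 3)*(h - 1)*(h + 1)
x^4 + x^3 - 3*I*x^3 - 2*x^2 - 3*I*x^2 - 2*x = x*(x + 1)*(x - 2*I)*(x - I)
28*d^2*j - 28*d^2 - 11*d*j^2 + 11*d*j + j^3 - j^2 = (-7*d + j)*(-4*d + j)*(j - 1)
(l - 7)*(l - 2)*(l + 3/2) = l^3 - 15*l^2/2 + l/2 + 21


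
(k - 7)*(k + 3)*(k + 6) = k^3 + 2*k^2 - 45*k - 126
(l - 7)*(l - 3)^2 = l^3 - 13*l^2 + 51*l - 63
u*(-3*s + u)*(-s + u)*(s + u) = 3*s^3*u - s^2*u^2 - 3*s*u^3 + u^4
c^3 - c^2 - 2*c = c*(c - 2)*(c + 1)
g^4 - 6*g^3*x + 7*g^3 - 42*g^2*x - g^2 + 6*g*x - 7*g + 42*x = (g - 1)*(g + 1)*(g + 7)*(g - 6*x)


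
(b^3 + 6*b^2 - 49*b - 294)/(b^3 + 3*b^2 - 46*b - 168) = (b + 7)/(b + 4)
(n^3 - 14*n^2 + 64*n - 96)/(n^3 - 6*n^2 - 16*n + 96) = (n - 4)/(n + 4)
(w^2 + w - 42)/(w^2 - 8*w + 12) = (w + 7)/(w - 2)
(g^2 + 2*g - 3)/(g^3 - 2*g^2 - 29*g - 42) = (g - 1)/(g^2 - 5*g - 14)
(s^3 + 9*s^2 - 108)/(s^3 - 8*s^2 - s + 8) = (s^3 + 9*s^2 - 108)/(s^3 - 8*s^2 - s + 8)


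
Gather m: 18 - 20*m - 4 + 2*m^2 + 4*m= 2*m^2 - 16*m + 14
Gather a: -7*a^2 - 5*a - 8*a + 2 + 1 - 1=-7*a^2 - 13*a + 2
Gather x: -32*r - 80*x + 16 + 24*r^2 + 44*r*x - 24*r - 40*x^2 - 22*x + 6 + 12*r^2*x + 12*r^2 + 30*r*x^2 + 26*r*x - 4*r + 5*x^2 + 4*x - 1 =36*r^2 - 60*r + x^2*(30*r - 35) + x*(12*r^2 + 70*r - 98) + 21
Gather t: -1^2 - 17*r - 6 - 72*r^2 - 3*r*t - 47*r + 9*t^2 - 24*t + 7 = -72*r^2 - 64*r + 9*t^2 + t*(-3*r - 24)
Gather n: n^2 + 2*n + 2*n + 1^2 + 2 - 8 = n^2 + 4*n - 5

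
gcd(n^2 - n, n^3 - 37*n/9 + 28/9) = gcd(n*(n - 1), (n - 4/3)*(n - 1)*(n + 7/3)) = n - 1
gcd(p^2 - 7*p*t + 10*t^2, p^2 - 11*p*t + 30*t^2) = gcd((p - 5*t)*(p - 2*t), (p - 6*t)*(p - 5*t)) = p - 5*t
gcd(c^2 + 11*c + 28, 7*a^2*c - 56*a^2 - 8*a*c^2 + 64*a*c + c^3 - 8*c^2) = 1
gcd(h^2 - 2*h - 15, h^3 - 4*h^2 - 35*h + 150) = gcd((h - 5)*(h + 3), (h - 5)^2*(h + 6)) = h - 5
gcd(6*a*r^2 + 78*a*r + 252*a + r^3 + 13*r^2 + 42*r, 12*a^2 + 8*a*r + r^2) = 6*a + r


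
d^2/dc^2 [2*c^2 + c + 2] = 4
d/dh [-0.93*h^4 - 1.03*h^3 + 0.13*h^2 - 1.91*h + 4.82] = -3.72*h^3 - 3.09*h^2 + 0.26*h - 1.91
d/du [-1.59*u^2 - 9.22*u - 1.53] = -3.18*u - 9.22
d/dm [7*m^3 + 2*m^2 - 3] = m*(21*m + 4)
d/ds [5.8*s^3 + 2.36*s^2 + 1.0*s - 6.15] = 17.4*s^2 + 4.72*s + 1.0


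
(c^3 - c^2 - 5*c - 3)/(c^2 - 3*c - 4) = (c^2 - 2*c - 3)/(c - 4)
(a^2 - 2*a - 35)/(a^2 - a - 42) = (a + 5)/(a + 6)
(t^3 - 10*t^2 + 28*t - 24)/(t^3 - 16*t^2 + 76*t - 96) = (t - 2)/(t - 8)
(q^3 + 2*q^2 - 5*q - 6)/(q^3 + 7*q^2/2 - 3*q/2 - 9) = 2*(q^2 - q - 2)/(2*q^2 + q - 6)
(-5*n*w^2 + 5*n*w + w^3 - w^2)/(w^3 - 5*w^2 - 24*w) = (5*n*w - 5*n - w^2 + w)/(-w^2 + 5*w + 24)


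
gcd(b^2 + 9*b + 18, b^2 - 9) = b + 3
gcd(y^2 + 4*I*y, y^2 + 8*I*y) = y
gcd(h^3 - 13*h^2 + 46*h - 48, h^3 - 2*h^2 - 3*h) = h - 3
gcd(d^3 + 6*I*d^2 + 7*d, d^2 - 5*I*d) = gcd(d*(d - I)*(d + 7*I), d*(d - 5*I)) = d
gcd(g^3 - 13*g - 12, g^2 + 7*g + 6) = g + 1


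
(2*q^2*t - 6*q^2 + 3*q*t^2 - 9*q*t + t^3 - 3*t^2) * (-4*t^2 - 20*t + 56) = -8*q^2*t^3 - 16*q^2*t^2 + 232*q^2*t - 336*q^2 - 12*q*t^4 - 24*q*t^3 + 348*q*t^2 - 504*q*t - 4*t^5 - 8*t^4 + 116*t^3 - 168*t^2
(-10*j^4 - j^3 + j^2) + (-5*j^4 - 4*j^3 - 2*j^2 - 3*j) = -15*j^4 - 5*j^3 - j^2 - 3*j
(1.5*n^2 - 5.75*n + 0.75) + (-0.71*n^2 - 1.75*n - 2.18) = 0.79*n^2 - 7.5*n - 1.43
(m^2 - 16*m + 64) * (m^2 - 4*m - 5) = m^4 - 20*m^3 + 123*m^2 - 176*m - 320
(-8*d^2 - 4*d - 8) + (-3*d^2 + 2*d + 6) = -11*d^2 - 2*d - 2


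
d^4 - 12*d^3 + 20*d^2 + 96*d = d*(d - 8)*(d - 6)*(d + 2)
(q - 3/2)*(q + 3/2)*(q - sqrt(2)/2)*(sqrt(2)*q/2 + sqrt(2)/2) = sqrt(2)*q^4/2 - q^3/2 + sqrt(2)*q^3/2 - 9*sqrt(2)*q^2/8 - q^2/2 - 9*sqrt(2)*q/8 + 9*q/8 + 9/8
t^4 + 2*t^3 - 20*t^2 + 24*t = t*(t - 2)^2*(t + 6)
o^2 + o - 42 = (o - 6)*(o + 7)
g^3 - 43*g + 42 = (g - 6)*(g - 1)*(g + 7)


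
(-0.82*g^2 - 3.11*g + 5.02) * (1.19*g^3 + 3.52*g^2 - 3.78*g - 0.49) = -0.9758*g^5 - 6.5873*g^4 - 1.8738*g^3 + 29.828*g^2 - 17.4517*g - 2.4598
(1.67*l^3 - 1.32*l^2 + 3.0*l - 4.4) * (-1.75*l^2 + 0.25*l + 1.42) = -2.9225*l^5 + 2.7275*l^4 - 3.2086*l^3 + 6.5756*l^2 + 3.16*l - 6.248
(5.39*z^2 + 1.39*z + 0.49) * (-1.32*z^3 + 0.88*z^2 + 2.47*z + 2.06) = -7.1148*z^5 + 2.9084*z^4 + 13.8897*z^3 + 14.9679*z^2 + 4.0737*z + 1.0094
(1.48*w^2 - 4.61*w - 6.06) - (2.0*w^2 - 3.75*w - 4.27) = -0.52*w^2 - 0.86*w - 1.79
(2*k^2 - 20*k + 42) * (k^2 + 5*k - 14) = 2*k^4 - 10*k^3 - 86*k^2 + 490*k - 588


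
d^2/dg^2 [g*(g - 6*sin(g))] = 6*g*sin(g) - 12*cos(g) + 2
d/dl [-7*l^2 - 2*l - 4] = -14*l - 2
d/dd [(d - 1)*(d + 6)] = 2*d + 5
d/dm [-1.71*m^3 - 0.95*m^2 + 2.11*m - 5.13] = -5.13*m^2 - 1.9*m + 2.11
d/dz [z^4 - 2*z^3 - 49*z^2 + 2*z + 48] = 4*z^3 - 6*z^2 - 98*z + 2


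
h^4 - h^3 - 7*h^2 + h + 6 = (h - 3)*(h - 1)*(h + 1)*(h + 2)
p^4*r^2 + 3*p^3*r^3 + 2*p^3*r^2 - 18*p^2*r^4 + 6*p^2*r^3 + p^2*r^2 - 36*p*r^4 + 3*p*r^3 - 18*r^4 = (p - 3*r)*(p + 6*r)*(p*r + r)^2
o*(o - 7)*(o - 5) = o^3 - 12*o^2 + 35*o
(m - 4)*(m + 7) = m^2 + 3*m - 28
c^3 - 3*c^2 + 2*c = c*(c - 2)*(c - 1)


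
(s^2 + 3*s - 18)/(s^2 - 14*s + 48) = (s^2 + 3*s - 18)/(s^2 - 14*s + 48)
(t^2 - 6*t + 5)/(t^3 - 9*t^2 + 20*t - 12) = (t - 5)/(t^2 - 8*t + 12)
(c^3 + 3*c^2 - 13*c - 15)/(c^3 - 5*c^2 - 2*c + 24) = (c^2 + 6*c + 5)/(c^2 - 2*c - 8)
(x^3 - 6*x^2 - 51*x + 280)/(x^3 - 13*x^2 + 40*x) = (x + 7)/x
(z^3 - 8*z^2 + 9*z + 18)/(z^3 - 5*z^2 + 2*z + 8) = (z^2 - 9*z + 18)/(z^2 - 6*z + 8)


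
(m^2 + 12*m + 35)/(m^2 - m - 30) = (m + 7)/(m - 6)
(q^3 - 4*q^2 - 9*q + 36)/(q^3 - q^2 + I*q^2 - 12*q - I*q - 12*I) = (q - 3)/(q + I)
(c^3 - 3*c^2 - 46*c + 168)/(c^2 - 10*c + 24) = c + 7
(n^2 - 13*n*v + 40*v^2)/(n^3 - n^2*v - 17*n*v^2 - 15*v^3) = (n - 8*v)/(n^2 + 4*n*v + 3*v^2)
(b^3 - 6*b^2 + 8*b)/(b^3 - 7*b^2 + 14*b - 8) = b/(b - 1)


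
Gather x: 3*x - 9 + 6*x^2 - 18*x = 6*x^2 - 15*x - 9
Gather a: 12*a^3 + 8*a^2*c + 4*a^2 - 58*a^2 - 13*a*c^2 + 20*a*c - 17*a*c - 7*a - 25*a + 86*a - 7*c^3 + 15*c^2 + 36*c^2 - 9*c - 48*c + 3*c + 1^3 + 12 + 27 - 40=12*a^3 + a^2*(8*c - 54) + a*(-13*c^2 + 3*c + 54) - 7*c^3 + 51*c^2 - 54*c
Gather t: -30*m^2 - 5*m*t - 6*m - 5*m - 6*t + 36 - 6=-30*m^2 - 11*m + t*(-5*m - 6) + 30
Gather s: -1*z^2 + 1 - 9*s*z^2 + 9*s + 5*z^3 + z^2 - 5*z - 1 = s*(9 - 9*z^2) + 5*z^3 - 5*z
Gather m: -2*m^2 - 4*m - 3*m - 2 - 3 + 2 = -2*m^2 - 7*m - 3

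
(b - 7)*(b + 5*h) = b^2 + 5*b*h - 7*b - 35*h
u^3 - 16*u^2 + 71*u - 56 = (u - 8)*(u - 7)*(u - 1)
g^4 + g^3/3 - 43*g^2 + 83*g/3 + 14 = (g - 6)*(g - 1)*(g + 1/3)*(g + 7)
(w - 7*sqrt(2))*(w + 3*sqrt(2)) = w^2 - 4*sqrt(2)*w - 42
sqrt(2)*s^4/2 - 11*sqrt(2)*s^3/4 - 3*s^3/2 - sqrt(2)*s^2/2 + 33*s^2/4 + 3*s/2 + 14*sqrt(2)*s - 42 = (s - 4)*(s - 7/2)*(s - 3*sqrt(2)/2)*(sqrt(2)*s/2 + sqrt(2))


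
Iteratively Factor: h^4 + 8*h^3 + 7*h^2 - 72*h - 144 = (h + 4)*(h^3 + 4*h^2 - 9*h - 36) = (h + 4)^2*(h^2 - 9) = (h - 3)*(h + 4)^2*(h + 3)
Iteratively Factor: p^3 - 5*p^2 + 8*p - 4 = (p - 1)*(p^2 - 4*p + 4) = (p - 2)*(p - 1)*(p - 2)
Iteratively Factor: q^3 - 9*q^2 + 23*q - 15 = (q - 1)*(q^2 - 8*q + 15) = (q - 3)*(q - 1)*(q - 5)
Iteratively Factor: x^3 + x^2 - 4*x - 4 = (x + 2)*(x^2 - x - 2) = (x + 1)*(x + 2)*(x - 2)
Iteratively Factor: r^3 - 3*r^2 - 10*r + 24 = (r + 3)*(r^2 - 6*r + 8) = (r - 2)*(r + 3)*(r - 4)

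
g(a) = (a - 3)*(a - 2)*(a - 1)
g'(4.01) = 11.12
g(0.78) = -0.60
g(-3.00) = -120.00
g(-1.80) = -51.07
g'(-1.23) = 30.30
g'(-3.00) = 74.00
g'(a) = (a - 3)*(a - 2) + (a - 3)*(a - 1) + (a - 2)*(a - 1)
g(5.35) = 34.25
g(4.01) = 6.11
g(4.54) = 13.85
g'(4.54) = 18.35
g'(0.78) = 3.47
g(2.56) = -0.38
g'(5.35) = 32.67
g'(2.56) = -0.06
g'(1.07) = 1.59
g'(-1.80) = 42.32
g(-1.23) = -30.47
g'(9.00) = 146.00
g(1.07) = 0.13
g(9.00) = 336.00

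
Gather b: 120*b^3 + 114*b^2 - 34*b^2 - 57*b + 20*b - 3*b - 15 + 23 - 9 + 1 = 120*b^3 + 80*b^2 - 40*b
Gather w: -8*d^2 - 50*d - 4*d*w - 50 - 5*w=-8*d^2 - 50*d + w*(-4*d - 5) - 50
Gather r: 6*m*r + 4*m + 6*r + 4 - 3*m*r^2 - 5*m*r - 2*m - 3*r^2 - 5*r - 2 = 2*m + r^2*(-3*m - 3) + r*(m + 1) + 2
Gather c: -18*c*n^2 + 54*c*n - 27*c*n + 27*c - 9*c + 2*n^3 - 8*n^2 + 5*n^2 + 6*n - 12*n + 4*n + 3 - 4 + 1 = c*(-18*n^2 + 27*n + 18) + 2*n^3 - 3*n^2 - 2*n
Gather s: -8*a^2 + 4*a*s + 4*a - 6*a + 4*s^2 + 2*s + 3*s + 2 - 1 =-8*a^2 - 2*a + 4*s^2 + s*(4*a + 5) + 1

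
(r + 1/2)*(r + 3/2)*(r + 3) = r^3 + 5*r^2 + 27*r/4 + 9/4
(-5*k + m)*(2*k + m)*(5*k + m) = -50*k^3 - 25*k^2*m + 2*k*m^2 + m^3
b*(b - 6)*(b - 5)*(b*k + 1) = b^4*k - 11*b^3*k + b^3 + 30*b^2*k - 11*b^2 + 30*b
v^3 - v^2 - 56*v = v*(v - 8)*(v + 7)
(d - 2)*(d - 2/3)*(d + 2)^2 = d^4 + 4*d^3/3 - 16*d^2/3 - 16*d/3 + 16/3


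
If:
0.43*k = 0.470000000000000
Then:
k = 1.09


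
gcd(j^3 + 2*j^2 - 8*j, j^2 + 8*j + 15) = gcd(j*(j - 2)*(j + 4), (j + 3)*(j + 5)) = 1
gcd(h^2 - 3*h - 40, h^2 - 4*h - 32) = h - 8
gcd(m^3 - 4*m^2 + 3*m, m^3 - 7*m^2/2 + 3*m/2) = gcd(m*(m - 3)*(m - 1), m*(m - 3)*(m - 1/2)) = m^2 - 3*m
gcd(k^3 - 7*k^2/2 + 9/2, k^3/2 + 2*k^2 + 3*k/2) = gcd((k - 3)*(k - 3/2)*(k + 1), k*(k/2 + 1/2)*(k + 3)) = k + 1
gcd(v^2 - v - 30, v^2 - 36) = v - 6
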